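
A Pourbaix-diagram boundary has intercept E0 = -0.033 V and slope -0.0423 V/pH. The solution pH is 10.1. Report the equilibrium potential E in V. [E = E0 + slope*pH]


Apply the Pourbaix line equation: E = E0 + slope*pH
E = -0.033 + (-0.0423)*10.1 = -0.033 + (-0.42723) = -0.46023 V
Rounded to 3 decimal places: E = -0.460 V

-0.460 V


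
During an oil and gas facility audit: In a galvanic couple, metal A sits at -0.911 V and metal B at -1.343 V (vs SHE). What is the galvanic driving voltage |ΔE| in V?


Driving voltage is the absolute potential difference.
|ΔE| = |-0.911 − (-1.343)| = 0.432 V

0.432 V


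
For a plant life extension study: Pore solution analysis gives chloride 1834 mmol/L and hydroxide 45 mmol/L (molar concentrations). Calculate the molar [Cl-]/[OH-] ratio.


Threshold parameter = [Cl-] / [OH-] (molar basis; both in mmol/L, so units cancel)
Ratio = 1834 / 45 = 40.76

40.76


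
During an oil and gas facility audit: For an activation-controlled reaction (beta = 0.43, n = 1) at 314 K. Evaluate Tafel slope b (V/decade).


Apply the Tafel slope relation: b = 2.303*R*T/(beta*n*F)
Numerator: 2.303 * 8.314 * 314 = 6012.2
Denominator: 0.43 * 1 * 96485 = 41488.55
b = 6012.2 / 41488.55 = 0.145 V/decade

0.145 V/decade


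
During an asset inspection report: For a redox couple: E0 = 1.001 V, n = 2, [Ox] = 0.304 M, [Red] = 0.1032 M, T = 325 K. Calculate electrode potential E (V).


Apply the Nernst equation: E = E0 + (RT/nF)*ln([Ox]/[Red])
Step 1: RT/nF = 8.314*325/(2*96485) = 0.01400244 V
Step 2: [Ox]/[Red] = 0.304/0.1032 = 2.945736
Step 3: ln(2.945736) = 1.080359
Step 4: correction = 0.01400244 * 1.080359 = 0.0151 V
E = 1.001 + 0.0151 = 1.0161 V

1.0161 V


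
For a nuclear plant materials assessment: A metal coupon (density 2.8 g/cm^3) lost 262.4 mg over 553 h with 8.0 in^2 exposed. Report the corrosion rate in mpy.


Apply the mpy weight-loss relation: CR = 534 * W / (D * A * T)
Numerator: 534 * 262.4 = 140121.6
Denominator: 2.8 * 8.0 * 553 = 12387.2
CR = 140121.6 / 12387.2 = 11.312 mpy

11.312 mpy


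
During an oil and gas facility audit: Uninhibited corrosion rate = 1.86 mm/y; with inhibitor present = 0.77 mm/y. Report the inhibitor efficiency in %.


Apply the inhibitor-efficiency definition: IE = (CR_blank − CR_inh)/CR_blank × 100
IE = (1.86 − 0.77) / 1.86 × 100
IE = 1.09 / 1.86 × 100 = 58.6 %

58.6 %


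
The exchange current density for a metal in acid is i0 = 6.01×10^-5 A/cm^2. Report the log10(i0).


i0 = 6.01×10^-5 A/cm^2
log10(i0) = -4.221

-4.221


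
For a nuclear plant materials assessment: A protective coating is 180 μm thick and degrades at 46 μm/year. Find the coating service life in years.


Service life = thickness / degradation rate
Life = 180 / 46 = 3.9 years

3.9 years


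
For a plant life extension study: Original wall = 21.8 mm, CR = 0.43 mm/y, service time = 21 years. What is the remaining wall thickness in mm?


Remaining wall = original − CR × time
t = 21.8 − 0.43*21 = 21.8 − 9.03 = 12.77 mm

12.77 mm


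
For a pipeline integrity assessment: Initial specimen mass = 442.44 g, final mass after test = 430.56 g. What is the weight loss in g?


Weight loss = initial − final
WL = 442.44 − 430.56 = 11.88 g

11.88 g


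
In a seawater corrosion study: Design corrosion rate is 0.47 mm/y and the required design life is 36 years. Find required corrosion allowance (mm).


Corrosion allowance = CR × design life
CA = 0.47 * 36 = 16.92 mm

16.92 mm


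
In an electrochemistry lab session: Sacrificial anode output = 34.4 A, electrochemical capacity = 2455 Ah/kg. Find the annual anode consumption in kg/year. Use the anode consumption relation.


Annual consumption = current * hours per year / capacity
Rate = 34.4 * 8760 / 2455 = 122.7 kg/year

122.7 kg/year


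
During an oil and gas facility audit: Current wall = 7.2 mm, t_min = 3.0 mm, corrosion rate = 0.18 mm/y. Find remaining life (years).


Apply the remaining-life relation: RL = (t_current − t_min) / CR
RL = (7.2 − 3.0) / 0.18 = 4.2 / 0.18 = 23.3 years

23.3 years


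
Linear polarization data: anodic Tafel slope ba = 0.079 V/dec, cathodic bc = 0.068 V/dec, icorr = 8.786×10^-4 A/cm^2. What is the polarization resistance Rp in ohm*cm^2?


Apply the Stern-Geary equation: Rp = ba*bc / (2.303*icorr*(ba+bc))
ba*bc = 0.079*0.068 = 0.005372
ba+bc = 0.147; 2.303*icorr*(ba+bc) = 2.303*8.786×10^-4*0.147 = 2.9744212×10^-4
Rp = 0.005372 / 2.9744212×10^-4 = 18.1 ohm*cm^2

18.1 ohm*cm^2


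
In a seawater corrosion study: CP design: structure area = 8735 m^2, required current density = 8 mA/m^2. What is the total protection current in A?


I = area * current density, then convert mA → A (÷1000)
I = 8735 * 8 / 1000 = 69.88 A

69.88 A


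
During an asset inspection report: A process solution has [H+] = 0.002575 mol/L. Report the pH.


pH = −log10[H+]
pH = −log10(0.002575) = 2.59

2.59


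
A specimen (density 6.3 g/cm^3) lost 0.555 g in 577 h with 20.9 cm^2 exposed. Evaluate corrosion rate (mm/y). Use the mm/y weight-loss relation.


Apply the mm/y weight-loss relation: CR = 87600 * W / (D * A * T)
Numerator: 87600 * 0.555 = 48618.0
Denominator: 6.3 * 20.9 * 577 = 75973.59
CR = 48618.0 / 75973.59 = 0.6399 mm/y

0.6399 mm/y


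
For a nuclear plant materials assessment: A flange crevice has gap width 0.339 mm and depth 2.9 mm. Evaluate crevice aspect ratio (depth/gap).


Aspect ratio = depth / gap
Ratio = 2.9 / 0.339 = 8.6

8.6


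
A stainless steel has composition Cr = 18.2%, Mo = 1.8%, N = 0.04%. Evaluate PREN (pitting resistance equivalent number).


Apply the PREN formula: PREN = Cr + 3.3*Mo + 16*N
PREN = 18.2 + 3.3*1.8 + 16*0.04
PREN = 18.2 + 5.94 + 0.64 = 24.78

24.78


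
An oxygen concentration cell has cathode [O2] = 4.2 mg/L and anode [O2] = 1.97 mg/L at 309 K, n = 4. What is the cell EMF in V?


Apply the Nernst concentration-cell relation: E = (RT/nF)*ln(C_cathode/C_anode)
RT/nF = 8.314*309/(4*96485) = 0.00665654 V
ln(4.2/1.97) = 0.75705
E = 0.00665654 * 0.75705 = 0.00504 V

0.00504 V


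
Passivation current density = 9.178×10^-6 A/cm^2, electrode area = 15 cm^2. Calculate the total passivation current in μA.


I = i_pass * A, then convert A → μA (×10^6)
I = 9.178×10^-6 * 15 * 10^6 = 137.67 μA

137.67 μA


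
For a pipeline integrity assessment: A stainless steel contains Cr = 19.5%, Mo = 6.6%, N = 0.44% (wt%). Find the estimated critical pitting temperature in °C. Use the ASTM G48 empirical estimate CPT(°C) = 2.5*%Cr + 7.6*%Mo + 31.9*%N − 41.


Apply the ASTM G48 empirical CPT estimate: CPT(°C) = 2.5*%Cr + 7.6*%Mo + 31.9*%N − 41
2.5*19.5 = 48.75; 7.6*6.6 = 50.16; 31.9*0.44 = 14.036
CPT = 48.75 + 50.16 + 14.036 − 41 = 71.946 °C
Rounded to 0.1 °C: CPT ≈ 71.9 °C

71.9 °C


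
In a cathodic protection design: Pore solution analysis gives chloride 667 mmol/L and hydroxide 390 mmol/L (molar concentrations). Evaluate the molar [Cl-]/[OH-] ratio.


Threshold parameter = [Cl-] / [OH-] (molar basis; both in mmol/L, so units cancel)
Ratio = 667 / 390 = 1.71

1.71


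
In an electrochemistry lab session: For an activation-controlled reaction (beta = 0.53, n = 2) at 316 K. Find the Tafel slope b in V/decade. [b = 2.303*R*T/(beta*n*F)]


Apply the Tafel slope relation: b = 2.303*R*T/(beta*n*F)
Numerator: 2.303 * 8.314 * 316 = 6050.5
Denominator: 0.53 * 2 * 96485 = 102274.1
b = 6050.5 / 102274.1 = 0.0592 V/decade

0.0592 V/decade


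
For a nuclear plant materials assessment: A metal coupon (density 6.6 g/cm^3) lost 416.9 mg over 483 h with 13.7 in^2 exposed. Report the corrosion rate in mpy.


Apply the mpy weight-loss relation: CR = 534 * W / (D * A * T)
Numerator: 534 * 416.9 = 222624.6
Denominator: 6.6 * 13.7 * 483 = 43672.86
CR = 222624.6 / 43672.86 = 5.098 mpy

5.098 mpy


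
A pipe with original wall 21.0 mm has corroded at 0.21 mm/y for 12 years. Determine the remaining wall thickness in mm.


Remaining wall = original − CR × time
t = 21.0 − 0.21*12 = 21.0 − 2.52 = 18.48 mm

18.48 mm


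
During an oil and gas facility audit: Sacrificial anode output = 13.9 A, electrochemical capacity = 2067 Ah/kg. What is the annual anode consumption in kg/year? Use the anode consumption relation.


Annual consumption = current * hours per year / capacity
Rate = 13.9 * 8760 / 2067 = 58.9 kg/year

58.9 kg/year


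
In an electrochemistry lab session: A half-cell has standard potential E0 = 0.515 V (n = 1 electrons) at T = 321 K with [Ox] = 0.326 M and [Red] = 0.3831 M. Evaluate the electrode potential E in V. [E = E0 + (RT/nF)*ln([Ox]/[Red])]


Apply the Nernst equation: E = E0 + (RT/nF)*ln([Ox]/[Red])
Step 1: RT/nF = 8.314*321/(1*96485) = 0.0276602 V
Step 2: [Ox]/[Red] = 0.326/0.3831 = 0.850953
Step 3: ln(0.850953) = -0.161398
Step 4: correction = 0.0276602 * -0.161398 = -0.004 V
E = 0.515 + -0.004 = 0.511 V

0.511 V


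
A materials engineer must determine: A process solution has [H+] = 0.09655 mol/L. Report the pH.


pH = −log10[H+]
pH = −log10(0.09655) = 1.02

1.02


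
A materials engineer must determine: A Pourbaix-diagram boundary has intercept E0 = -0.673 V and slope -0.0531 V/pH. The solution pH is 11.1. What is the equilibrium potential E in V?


Apply the Pourbaix line equation: E = E0 + slope*pH
E = -0.673 + (-0.0531)*11.1 = -0.673 + (-0.58941) = -1.26241 V
Rounded to 3 decimal places: E = -1.262 V

-1.262 V


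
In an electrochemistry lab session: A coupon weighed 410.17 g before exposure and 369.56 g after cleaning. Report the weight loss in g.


Weight loss = initial − final
WL = 410.17 − 369.56 = 40.61 g

40.61 g


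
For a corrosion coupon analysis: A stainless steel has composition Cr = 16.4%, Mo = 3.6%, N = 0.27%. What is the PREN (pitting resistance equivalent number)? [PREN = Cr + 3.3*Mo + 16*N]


Apply the PREN formula: PREN = Cr + 3.3*Mo + 16*N
PREN = 16.4 + 3.3*3.6 + 16*0.27
PREN = 16.4 + 11.88 + 4.32 = 32.6

32.6


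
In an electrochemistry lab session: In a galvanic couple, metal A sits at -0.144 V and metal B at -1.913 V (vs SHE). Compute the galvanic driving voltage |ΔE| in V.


Driving voltage is the absolute potential difference.
|ΔE| = |-0.144 − (-1.913)| = 1.769 V

1.769 V


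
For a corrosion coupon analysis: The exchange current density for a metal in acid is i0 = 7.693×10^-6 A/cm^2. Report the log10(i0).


i0 = 7.693×10^-6 A/cm^2
log10(i0) = -5.114

-5.114


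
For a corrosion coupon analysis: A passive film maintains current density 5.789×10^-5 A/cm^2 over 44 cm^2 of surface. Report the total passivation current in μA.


I = i_pass * A, then convert A → μA (×10^6)
I = 5.789×10^-5 * 44 * 10^6 = 2547.16 μA

2547.16 μA


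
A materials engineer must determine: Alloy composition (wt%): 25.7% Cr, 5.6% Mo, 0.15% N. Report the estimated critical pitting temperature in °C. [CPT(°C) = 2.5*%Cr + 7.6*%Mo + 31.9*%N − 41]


Apply the ASTM G48 empirical CPT estimate: CPT(°C) = 2.5*%Cr + 7.6*%Mo + 31.9*%N − 41
2.5*25.7 = 64.25; 7.6*5.6 = 42.56; 31.9*0.15 = 4.785
CPT = 64.25 + 42.56 + 4.785 − 41 = 70.595 °C
Rounded to 0.1 °C: CPT ≈ 70.6 °C

70.6 °C


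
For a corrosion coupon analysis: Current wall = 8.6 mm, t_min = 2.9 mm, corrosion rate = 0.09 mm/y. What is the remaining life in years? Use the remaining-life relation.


Apply the remaining-life relation: RL = (t_current − t_min) / CR
RL = (8.6 − 2.9) / 0.09 = 5.7 / 0.09 = 63.3 years

63.3 years


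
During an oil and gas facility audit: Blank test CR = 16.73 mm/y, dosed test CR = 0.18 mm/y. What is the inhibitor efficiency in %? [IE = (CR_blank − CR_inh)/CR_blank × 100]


Apply the inhibitor-efficiency definition: IE = (CR_blank − CR_inh)/CR_blank × 100
IE = (16.73 − 0.18) / 16.73 × 100
IE = 16.55 / 16.73 × 100 = 98.9 %

98.9 %


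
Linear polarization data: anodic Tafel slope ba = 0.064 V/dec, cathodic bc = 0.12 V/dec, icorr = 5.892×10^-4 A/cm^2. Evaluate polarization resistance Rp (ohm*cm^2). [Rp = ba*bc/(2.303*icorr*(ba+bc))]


Apply the Stern-Geary equation: Rp = ba*bc / (2.303*icorr*(ba+bc))
ba*bc = 0.064*0.12 = 0.00768
ba+bc = 0.184; 2.303*icorr*(ba+bc) = 2.303*5.892×10^-4*0.184 = 2.4967468×10^-4
Rp = 0.00768 / 2.4967468×10^-4 = 30.8 ohm*cm^2

30.8 ohm*cm^2


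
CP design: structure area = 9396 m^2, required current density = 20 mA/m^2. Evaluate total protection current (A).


I = area * current density, then convert mA → A (÷1000)
I = 9396 * 20 / 1000 = 187.92 A

187.92 A


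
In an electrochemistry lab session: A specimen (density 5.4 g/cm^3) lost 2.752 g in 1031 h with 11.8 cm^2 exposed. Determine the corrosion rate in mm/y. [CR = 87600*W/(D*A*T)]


Apply the mm/y weight-loss relation: CR = 87600 * W / (D * A * T)
Numerator: 87600 * 2.752 = 241075.2
Denominator: 5.4 * 11.8 * 1031 = 65695.32
CR = 241075.2 / 65695.32 = 3.66959 mm/y

3.66959 mm/y


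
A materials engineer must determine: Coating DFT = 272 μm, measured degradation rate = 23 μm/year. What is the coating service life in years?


Service life = thickness / degradation rate
Life = 272 / 23 = 11.8 years

11.8 years


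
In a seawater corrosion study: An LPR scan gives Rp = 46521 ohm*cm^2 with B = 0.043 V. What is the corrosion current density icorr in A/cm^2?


Apply the Stern-Geary relation: icorr = B / Rp
icorr = 0.043 / 46521 = 9.243×10^-7 A/cm^2

9.243×10^-7 A/cm^2


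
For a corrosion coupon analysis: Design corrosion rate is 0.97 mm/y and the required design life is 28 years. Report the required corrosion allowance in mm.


Corrosion allowance = CR × design life
CA = 0.97 * 28 = 27.16 mm

27.16 mm


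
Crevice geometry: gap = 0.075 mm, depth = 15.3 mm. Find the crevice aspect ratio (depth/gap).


Aspect ratio = depth / gap
Ratio = 15.3 / 0.075 = 204.0

204.0


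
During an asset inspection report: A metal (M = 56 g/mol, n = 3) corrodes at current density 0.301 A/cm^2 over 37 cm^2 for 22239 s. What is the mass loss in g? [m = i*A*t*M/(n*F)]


Apply Faraday's law: m = i*A*t*M / (n*F)
Total charge passed Q = i*A*t = 0.301*37*22239 = 247675.743 C
m = Q*M/(n*F) = 247675.743*56/(3*96485) = 47.91709 g

47.91709 g


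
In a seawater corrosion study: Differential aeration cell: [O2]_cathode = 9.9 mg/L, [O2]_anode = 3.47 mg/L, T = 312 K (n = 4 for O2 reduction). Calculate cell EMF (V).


Apply the Nernst concentration-cell relation: E = (RT/nF)*ln(C_cathode/C_anode)
RT/nF = 8.314*312/(4*96485) = 0.00672117 V
ln(9.9/3.47) = 1.04838
E = 0.00672117 * 1.04838 = 0.00705 V

0.00705 V


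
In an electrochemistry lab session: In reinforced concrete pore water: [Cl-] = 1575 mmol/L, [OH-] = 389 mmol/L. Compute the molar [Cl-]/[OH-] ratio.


Threshold parameter = [Cl-] / [OH-] (molar basis; both in mmol/L, so units cancel)
Ratio = 1575 / 389 = 4.05

4.05


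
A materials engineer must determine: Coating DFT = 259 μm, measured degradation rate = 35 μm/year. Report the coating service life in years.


Service life = thickness / degradation rate
Life = 259 / 35 = 7.4 years

7.4 years


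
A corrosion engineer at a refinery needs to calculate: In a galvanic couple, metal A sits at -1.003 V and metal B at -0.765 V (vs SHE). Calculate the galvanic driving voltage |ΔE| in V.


Driving voltage is the absolute potential difference.
|ΔE| = |-1.003 − (-0.765)| = 0.238 V

0.238 V


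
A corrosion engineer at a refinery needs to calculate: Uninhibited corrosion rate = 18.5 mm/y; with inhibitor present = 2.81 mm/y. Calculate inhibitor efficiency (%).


Apply the inhibitor-efficiency definition: IE = (CR_blank − CR_inh)/CR_blank × 100
IE = (18.5 − 2.81) / 18.5 × 100
IE = 15.69 / 18.5 × 100 = 84.8 %

84.8 %


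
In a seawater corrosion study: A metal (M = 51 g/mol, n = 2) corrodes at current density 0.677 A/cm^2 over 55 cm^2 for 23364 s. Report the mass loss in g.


Apply Faraday's law: m = i*A*t*M / (n*F)
Total charge passed Q = i*A*t = 0.677*55*23364 = 869958.54 C
m = Q*M/(n*F) = 869958.54*51/(2*96485) = 229.92116 g

229.92116 g


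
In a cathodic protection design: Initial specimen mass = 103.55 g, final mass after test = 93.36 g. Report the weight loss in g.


Weight loss = initial − final
WL = 103.55 − 93.36 = 10.19 g

10.19 g


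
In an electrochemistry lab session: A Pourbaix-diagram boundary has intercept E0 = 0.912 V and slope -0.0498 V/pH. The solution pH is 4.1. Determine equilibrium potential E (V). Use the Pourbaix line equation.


Apply the Pourbaix line equation: E = E0 + slope*pH
E = 0.912 + (-0.0498)*4.1 = 0.912 + (-0.20418) = 0.70782 V
Rounded to 4 decimal places: E = 0.7078 V

0.7078 V


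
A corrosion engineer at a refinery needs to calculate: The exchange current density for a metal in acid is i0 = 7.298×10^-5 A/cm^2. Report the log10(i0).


i0 = 7.298×10^-5 A/cm^2
log10(i0) = -4.137

-4.137


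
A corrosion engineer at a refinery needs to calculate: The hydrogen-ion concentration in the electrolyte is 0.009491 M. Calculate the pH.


pH = −log10[H+]
pH = −log10(0.009491) = 2.02

2.02


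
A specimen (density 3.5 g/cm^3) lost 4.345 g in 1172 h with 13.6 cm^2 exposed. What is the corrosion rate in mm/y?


Apply the mm/y weight-loss relation: CR = 87600 * W / (D * A * T)
Numerator: 87600 * 4.345 = 380622.0
Denominator: 3.5 * 13.6 * 1172 = 55787.2
CR = 380622.0 / 55787.2 = 6.82275 mm/y

6.82275 mm/y


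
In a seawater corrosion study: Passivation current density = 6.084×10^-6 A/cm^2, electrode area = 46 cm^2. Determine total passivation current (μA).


I = i_pass * A, then convert A → μA (×10^6)
I = 6.084×10^-6 * 46 * 10^6 = 279.86 μA

279.86 μA


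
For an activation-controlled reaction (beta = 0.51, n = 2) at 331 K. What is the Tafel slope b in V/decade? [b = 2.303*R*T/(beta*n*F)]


Apply the Tafel slope relation: b = 2.303*R*T/(beta*n*F)
Numerator: 2.303 * 8.314 * 331 = 6337.7
Denominator: 0.51 * 2 * 96485 = 98414.7
b = 6337.7 / 98414.7 = 0.064 V/decade

0.064 V/decade


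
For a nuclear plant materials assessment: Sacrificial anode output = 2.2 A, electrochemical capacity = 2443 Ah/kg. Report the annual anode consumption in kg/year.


Annual consumption = current * hours per year / capacity
Rate = 2.2 * 8760 / 2443 = 7.9 kg/year

7.9 kg/year


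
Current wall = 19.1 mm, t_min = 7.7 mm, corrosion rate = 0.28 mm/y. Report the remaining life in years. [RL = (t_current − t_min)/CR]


Apply the remaining-life relation: RL = (t_current − t_min) / CR
RL = (19.1 − 7.7) / 0.28 = 11.4 / 0.28 = 40.7 years

40.7 years


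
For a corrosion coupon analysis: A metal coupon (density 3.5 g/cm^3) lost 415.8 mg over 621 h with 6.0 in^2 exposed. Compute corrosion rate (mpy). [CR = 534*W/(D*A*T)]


Apply the mpy weight-loss relation: CR = 534 * W / (D * A * T)
Numerator: 534 * 415.8 = 222037.2
Denominator: 3.5 * 6.0 * 621 = 13041.0
CR = 222037.2 / 13041.0 = 17.0261 mpy

17.0261 mpy


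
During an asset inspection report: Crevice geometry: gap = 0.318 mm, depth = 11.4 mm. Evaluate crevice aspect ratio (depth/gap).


Aspect ratio = depth / gap
Ratio = 11.4 / 0.318 = 35.8

35.8


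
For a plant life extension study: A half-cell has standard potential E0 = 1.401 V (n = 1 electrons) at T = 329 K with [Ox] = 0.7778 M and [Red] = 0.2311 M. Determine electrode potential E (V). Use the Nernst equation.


Apply the Nernst equation: E = E0 + (RT/nF)*ln([Ox]/[Red])
Step 1: RT/nF = 8.314*329/(1*96485) = 0.02834955 V
Step 2: [Ox]/[Red] = 0.7778/0.2311 = 3.365643
Step 3: ln(3.365643) = 1.213619
Step 4: correction = 0.02834955 * 1.213619 = 0.0344 V
E = 1.401 + 0.0344 = 1.4354 V

1.4354 V


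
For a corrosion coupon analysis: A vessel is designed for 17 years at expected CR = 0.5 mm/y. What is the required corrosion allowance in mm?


Corrosion allowance = CR × design life
CA = 0.5 * 17 = 8.5 mm

8.5 mm


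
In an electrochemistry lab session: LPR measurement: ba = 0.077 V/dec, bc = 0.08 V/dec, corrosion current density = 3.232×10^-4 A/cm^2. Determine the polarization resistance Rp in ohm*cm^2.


Apply the Stern-Geary equation: Rp = ba*bc / (2.303*icorr*(ba+bc))
ba*bc = 0.077*0.08 = 0.00616
ba+bc = 0.157; 2.303*icorr*(ba+bc) = 2.303*3.232×10^-4*0.157 = 1.1685975×10^-4
Rp = 0.00616 / 1.1685975×10^-4 = 52.7 ohm*cm^2

52.7 ohm*cm^2


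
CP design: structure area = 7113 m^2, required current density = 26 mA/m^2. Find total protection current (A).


I = area * current density, then convert mA → A (÷1000)
I = 7113 * 26 / 1000 = 184.94 A

184.94 A


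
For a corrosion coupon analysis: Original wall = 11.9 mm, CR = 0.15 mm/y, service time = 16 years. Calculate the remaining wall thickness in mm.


Remaining wall = original − CR × time
t = 11.9 − 0.15*16 = 11.9 − 2.4 = 9.5 mm

9.5 mm


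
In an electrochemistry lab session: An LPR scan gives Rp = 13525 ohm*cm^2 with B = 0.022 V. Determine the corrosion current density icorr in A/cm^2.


Apply the Stern-Geary relation: icorr = B / Rp
icorr = 0.022 / 13525 = 1.627×10^-6 A/cm^2

1.627×10^-6 A/cm^2


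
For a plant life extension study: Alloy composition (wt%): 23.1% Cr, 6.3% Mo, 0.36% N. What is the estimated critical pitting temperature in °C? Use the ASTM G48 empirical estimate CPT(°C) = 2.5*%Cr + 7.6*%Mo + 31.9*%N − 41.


Apply the ASTM G48 empirical CPT estimate: CPT(°C) = 2.5*%Cr + 7.6*%Mo + 31.9*%N − 41
2.5*23.1 = 57.75; 7.6*6.3 = 47.88; 31.9*0.36 = 11.484
CPT = 57.75 + 47.88 + 11.484 − 41 = 76.114 °C
Rounded to 0.1 °C: CPT ≈ 76.1 °C

76.1 °C


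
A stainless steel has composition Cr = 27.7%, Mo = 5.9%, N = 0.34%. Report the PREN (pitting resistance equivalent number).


Apply the PREN formula: PREN = Cr + 3.3*Mo + 16*N
PREN = 27.7 + 3.3*5.9 + 16*0.34
PREN = 27.7 + 19.47 + 5.44 = 52.61

52.61


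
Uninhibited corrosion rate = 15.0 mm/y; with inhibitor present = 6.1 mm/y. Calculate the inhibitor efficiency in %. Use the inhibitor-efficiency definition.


Apply the inhibitor-efficiency definition: IE = (CR_blank − CR_inh)/CR_blank × 100
IE = (15.0 − 6.1) / 15.0 × 100
IE = 8.9 / 15.0 × 100 = 59.3 %

59.3 %


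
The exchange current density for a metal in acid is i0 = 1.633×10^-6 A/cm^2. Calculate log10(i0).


i0 = 1.633×10^-6 A/cm^2
log10(i0) = -5.787

-5.787


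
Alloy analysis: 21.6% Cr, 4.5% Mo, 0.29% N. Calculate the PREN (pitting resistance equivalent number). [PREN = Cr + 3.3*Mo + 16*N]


Apply the PREN formula: PREN = Cr + 3.3*Mo + 16*N
PREN = 21.6 + 3.3*4.5 + 16*0.29
PREN = 21.6 + 14.85 + 4.64 = 41.09

41.09


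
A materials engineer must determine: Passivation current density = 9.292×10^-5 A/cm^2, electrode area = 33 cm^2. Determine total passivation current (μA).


I = i_pass * A, then convert A → μA (×10^6)
I = 9.292×10^-5 * 33 * 10^6 = 3066.36 μA

3066.36 μA


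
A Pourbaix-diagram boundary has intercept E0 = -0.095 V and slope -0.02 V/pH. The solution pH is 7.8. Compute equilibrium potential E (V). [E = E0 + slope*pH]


Apply the Pourbaix line equation: E = E0 + slope*pH
E = -0.095 + (-0.02)*7.8 = -0.095 + (-0.156) = -0.251 V
Rounded to 3 decimal places: E = -0.251 V

-0.251 V


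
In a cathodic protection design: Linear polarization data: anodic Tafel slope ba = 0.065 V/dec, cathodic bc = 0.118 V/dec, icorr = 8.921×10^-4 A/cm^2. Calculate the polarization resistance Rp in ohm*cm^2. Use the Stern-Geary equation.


Apply the Stern-Geary equation: Rp = ba*bc / (2.303*icorr*(ba+bc))
ba*bc = 0.065*0.118 = 0.00767
ba+bc = 0.183; 2.303*icorr*(ba+bc) = 2.303*8.921×10^-4*0.183 = 3.7597465×10^-4
Rp = 0.00767 / 3.7597465×10^-4 = 20.4 ohm*cm^2

20.4 ohm*cm^2


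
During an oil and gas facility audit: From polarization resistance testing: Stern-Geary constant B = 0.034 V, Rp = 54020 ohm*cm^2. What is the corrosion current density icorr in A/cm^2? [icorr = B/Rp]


Apply the Stern-Geary relation: icorr = B / Rp
icorr = 0.034 / 54020 = 6.294×10^-7 A/cm^2

6.294×10^-7 A/cm^2


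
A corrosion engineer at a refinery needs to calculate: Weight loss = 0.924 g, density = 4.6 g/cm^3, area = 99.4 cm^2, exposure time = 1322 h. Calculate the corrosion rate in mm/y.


Apply the mm/y weight-loss relation: CR = 87600 * W / (D * A * T)
Numerator: 87600 * 0.924 = 80942.4
Denominator: 4.6 * 99.4 * 1322 = 604471.28
CR = 80942.4 / 604471.28 = 0.133906 mm/y

0.133906 mm/y


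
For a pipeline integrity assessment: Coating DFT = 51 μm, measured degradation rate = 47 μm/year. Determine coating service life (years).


Service life = thickness / degradation rate
Life = 51 / 47 = 1.1 years

1.1 years


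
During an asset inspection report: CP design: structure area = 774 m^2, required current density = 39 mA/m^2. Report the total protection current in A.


I = area * current density, then convert mA → A (÷1000)
I = 774 * 39 / 1000 = 30.19 A

30.19 A


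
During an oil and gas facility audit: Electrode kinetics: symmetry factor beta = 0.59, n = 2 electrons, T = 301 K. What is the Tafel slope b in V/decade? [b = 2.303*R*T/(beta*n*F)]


Apply the Tafel slope relation: b = 2.303*R*T/(beta*n*F)
Numerator: 2.303 * 8.314 * 301 = 5763.29
Denominator: 0.59 * 2 * 96485 = 113852.3
b = 5763.29 / 113852.3 = 0.051 V/decade

0.051 V/decade


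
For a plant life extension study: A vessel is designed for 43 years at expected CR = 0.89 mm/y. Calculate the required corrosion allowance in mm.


Corrosion allowance = CR × design life
CA = 0.89 * 43 = 38.27 mm

38.27 mm


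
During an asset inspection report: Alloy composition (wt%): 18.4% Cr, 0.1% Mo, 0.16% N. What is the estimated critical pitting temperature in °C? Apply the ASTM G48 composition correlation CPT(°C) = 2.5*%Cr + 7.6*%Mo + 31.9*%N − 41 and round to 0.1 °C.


Apply the ASTM G48 empirical CPT estimate: CPT(°C) = 2.5*%Cr + 7.6*%Mo + 31.9*%N − 41
2.5*18.4 = 46; 7.6*0.1 = 0.76; 31.9*0.16 = 5.104
CPT = 46 + 0.76 + 5.104 − 41 = 10.864 °C
Rounded to 0.1 °C: CPT ≈ 10.9 °C

10.9 °C


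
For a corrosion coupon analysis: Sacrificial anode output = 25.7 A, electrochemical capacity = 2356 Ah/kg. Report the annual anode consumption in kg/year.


Annual consumption = current * hours per year / capacity
Rate = 25.7 * 8760 / 2356 = 95.6 kg/year

95.6 kg/year


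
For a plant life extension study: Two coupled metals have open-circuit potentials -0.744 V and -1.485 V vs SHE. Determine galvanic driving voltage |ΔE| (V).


Driving voltage is the absolute potential difference.
|ΔE| = |-0.744 − (-1.485)| = 0.741 V

0.741 V


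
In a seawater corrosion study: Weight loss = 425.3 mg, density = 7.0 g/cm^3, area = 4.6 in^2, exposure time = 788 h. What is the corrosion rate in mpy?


Apply the mpy weight-loss relation: CR = 534 * W / (D * A * T)
Numerator: 534 * 425.3 = 227110.2
Denominator: 7.0 * 4.6 * 788 = 25373.6
CR = 227110.2 / 25373.6 = 8.95065 mpy

8.95065 mpy


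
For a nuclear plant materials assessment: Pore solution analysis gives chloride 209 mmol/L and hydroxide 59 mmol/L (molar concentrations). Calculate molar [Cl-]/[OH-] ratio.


Threshold parameter = [Cl-] / [OH-] (molar basis; both in mmol/L, so units cancel)
Ratio = 209 / 59 = 3.54

3.54


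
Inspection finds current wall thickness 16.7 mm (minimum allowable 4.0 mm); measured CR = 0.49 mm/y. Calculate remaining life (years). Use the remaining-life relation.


Apply the remaining-life relation: RL = (t_current − t_min) / CR
RL = (16.7 − 4.0) / 0.49 = 12.7 / 0.49 = 25.9 years

25.9 years


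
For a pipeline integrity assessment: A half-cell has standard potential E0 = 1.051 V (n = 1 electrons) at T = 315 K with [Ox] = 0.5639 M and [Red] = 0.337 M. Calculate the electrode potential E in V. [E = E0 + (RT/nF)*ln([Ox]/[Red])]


Apply the Nernst equation: E = E0 + (RT/nF)*ln([Ox]/[Red])
Step 1: RT/nF = 8.314*315/(1*96485) = 0.02714318 V
Step 2: [Ox]/[Red] = 0.5639/0.337 = 1.673294
Step 3: ln(1.673294) = 0.514794
Step 4: correction = 0.02714318 * 0.514794 = 0.014 V
E = 1.051 + 0.014 = 1.065 V

1.065 V


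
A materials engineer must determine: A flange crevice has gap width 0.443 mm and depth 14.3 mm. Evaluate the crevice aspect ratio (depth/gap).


Aspect ratio = depth / gap
Ratio = 14.3 / 0.443 = 32.3

32.3


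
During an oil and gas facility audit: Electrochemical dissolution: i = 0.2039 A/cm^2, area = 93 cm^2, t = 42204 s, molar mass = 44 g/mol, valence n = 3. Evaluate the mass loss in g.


Apply Faraday's law: m = i*A*t*M / (n*F)
Total charge passed Q = i*A*t = 0.2039*93*42204 = 800301.7908 C
m = Q*M/(n*F) = 800301.7908*44/(3*96485) = 121.654 g

121.654 g


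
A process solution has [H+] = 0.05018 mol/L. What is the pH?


pH = −log10[H+]
pH = −log10(0.05018) = 1.3

1.3


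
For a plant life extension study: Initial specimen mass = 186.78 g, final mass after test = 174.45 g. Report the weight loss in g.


Weight loss = initial − final
WL = 186.78 − 174.45 = 12.33 g

12.33 g


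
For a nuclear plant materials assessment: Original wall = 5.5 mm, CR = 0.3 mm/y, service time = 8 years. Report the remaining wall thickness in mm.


Remaining wall = original − CR × time
t = 5.5 − 0.3*8 = 5.5 − 2.4 = 3.1 mm

3.1 mm


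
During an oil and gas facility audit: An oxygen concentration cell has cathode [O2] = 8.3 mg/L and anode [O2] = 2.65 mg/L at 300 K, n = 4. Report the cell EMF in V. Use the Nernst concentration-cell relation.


Apply the Nernst concentration-cell relation: E = (RT/nF)*ln(C_cathode/C_anode)
RT/nF = 8.314*300/(4*96485) = 0.00646266 V
ln(8.3/2.65) = 1.1417
E = 0.00646266 * 1.1417 = 0.00738 V

0.00738 V


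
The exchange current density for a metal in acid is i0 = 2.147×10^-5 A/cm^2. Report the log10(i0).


i0 = 2.147×10^-5 A/cm^2
log10(i0) = -4.668

-4.668


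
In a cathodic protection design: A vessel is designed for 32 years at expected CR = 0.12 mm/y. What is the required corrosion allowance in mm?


Corrosion allowance = CR × design life
CA = 0.12 * 32 = 3.84 mm

3.84 mm


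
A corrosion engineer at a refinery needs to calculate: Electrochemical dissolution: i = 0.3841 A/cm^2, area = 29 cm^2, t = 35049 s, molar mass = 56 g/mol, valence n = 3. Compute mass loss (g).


Apply Faraday's law: m = i*A*t*M / (n*F)
Total charge passed Q = i*A*t = 0.3841*29*35049 = 390407.3061 C
m = Q*M/(n*F) = 390407.3061*56/(3*96485) = 75.531 g

75.531 g


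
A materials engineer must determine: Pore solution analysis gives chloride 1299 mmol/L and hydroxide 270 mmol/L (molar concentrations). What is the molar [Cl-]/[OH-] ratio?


Threshold parameter = [Cl-] / [OH-] (molar basis; both in mmol/L, so units cancel)
Ratio = 1299 / 270 = 4.81

4.81


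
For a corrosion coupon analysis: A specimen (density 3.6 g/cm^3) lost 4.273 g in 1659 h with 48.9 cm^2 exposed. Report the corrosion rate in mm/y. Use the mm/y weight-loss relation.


Apply the mm/y weight-loss relation: CR = 87600 * W / (D * A * T)
Numerator: 87600 * 4.273 = 374314.8
Denominator: 3.6 * 48.9 * 1659 = 292050.36
CR = 374314.8 / 292050.36 = 1.28168 mm/y

1.28168 mm/y


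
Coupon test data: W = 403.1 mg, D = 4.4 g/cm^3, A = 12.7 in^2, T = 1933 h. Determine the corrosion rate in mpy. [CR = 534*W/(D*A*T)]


Apply the mpy weight-loss relation: CR = 534 * W / (D * A * T)
Numerator: 534 * 403.1 = 215255.4
Denominator: 4.4 * 12.7 * 1933 = 108016.04
CR = 215255.4 / 108016.04 = 1.993 mpy

1.993 mpy


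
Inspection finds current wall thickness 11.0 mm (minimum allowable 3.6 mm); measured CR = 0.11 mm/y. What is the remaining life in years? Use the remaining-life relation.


Apply the remaining-life relation: RL = (t_current − t_min) / CR
RL = (11.0 − 3.6) / 0.11 = 7.4 / 0.11 = 67.3 years

67.3 years


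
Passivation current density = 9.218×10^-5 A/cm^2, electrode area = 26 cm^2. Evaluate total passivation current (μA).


I = i_pass * A, then convert A → μA (×10^6)
I = 9.218×10^-5 * 26 * 10^6 = 2396.68 μA

2396.68 μA


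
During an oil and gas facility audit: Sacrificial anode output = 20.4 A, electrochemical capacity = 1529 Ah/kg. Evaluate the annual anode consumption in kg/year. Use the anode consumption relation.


Annual consumption = current * hours per year / capacity
Rate = 20.4 * 8760 / 1529 = 116.9 kg/year

116.9 kg/year


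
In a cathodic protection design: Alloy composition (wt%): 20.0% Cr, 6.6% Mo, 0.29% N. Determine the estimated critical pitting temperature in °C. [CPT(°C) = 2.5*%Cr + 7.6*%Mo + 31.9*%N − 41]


Apply the ASTM G48 empirical CPT estimate: CPT(°C) = 2.5*%Cr + 7.6*%Mo + 31.9*%N − 41
2.5*20.0 = 50; 7.6*6.6 = 50.16; 31.9*0.29 = 9.251
CPT = 50 + 50.16 + 9.251 − 41 = 68.411 °C
Rounded to 0.1 °C: CPT ≈ 68.4 °C

68.4 °C


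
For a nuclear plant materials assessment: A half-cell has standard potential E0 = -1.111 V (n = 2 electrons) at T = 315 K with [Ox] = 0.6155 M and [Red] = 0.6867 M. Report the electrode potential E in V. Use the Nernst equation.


Apply the Nernst equation: E = E0 + (RT/nF)*ln([Ox]/[Red])
Step 1: RT/nF = 8.314*315/(2*96485) = 0.01357159 V
Step 2: [Ox]/[Red] = 0.6155/0.6867 = 0.896316
Step 3: ln(0.896316) = -0.109462
Step 4: correction = 0.01357159 * -0.109462 = -0.001 V
E = -1.111 + -0.001 = -1.112 V

-1.112 V


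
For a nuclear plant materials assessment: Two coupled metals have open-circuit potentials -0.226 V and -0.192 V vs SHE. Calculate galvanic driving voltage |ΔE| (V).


Driving voltage is the absolute potential difference.
|ΔE| = |-0.226 − (-0.192)| = 0.034 V

0.034 V


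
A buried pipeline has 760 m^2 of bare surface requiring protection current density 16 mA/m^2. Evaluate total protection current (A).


I = area * current density, then convert mA → A (÷1000)
I = 760 * 16 / 1000 = 12.16 A

12.16 A


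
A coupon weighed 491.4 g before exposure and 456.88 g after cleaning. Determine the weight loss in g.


Weight loss = initial − final
WL = 491.4 − 456.88 = 34.52 g

34.52 g


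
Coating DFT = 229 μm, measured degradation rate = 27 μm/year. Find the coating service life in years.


Service life = thickness / degradation rate
Life = 229 / 27 = 8.5 years

8.5 years


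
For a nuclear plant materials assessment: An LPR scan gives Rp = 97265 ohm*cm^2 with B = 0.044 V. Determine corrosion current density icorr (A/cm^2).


Apply the Stern-Geary relation: icorr = B / Rp
icorr = 0.044 / 97265 = 4.524×10^-7 A/cm^2

4.524×10^-7 A/cm^2


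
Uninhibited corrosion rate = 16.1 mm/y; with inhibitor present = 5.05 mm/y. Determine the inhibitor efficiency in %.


Apply the inhibitor-efficiency definition: IE = (CR_blank − CR_inh)/CR_blank × 100
IE = (16.1 − 5.05) / 16.1 × 100
IE = 11.05 / 16.1 × 100 = 68.6 %

68.6 %


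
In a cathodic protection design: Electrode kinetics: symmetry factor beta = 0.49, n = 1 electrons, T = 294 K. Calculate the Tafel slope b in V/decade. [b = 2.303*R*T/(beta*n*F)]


Apply the Tafel slope relation: b = 2.303*R*T/(beta*n*F)
Numerator: 2.303 * 8.314 * 294 = 5629.26
Denominator: 0.49 * 1 * 96485 = 47277.65
b = 5629.26 / 47277.65 = 0.119 V/decade

0.119 V/decade


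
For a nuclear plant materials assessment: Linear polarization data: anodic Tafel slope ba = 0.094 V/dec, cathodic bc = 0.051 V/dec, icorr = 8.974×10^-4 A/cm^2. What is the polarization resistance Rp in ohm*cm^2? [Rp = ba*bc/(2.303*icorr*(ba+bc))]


Apply the Stern-Geary equation: Rp = ba*bc / (2.303*icorr*(ba+bc))
ba*bc = 0.094*0.051 = 0.004794
ba+bc = 0.145; 2.303*icorr*(ba+bc) = 2.303*8.974×10^-4*0.145 = 2.9967327×10^-4
Rp = 0.004794 / 2.9967327×10^-4 = 16.0 ohm*cm^2

16.0 ohm*cm^2


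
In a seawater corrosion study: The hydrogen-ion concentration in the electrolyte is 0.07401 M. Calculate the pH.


pH = −log10[H+]
pH = −log10(0.07401) = 1.13

1.13


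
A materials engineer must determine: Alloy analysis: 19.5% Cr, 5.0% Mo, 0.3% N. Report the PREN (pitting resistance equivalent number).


Apply the PREN formula: PREN = Cr + 3.3*Mo + 16*N
PREN = 19.5 + 3.3*5.0 + 16*0.3
PREN = 19.5 + 16.5 + 4.8 = 40.8

40.8


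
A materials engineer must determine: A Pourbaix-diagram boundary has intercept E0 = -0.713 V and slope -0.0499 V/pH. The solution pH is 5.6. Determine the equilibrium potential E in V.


Apply the Pourbaix line equation: E = E0 + slope*pH
E = -0.713 + (-0.0499)*5.6 = -0.713 + (-0.27944) = -0.99244 V
Rounded to 4 decimal places: E = -0.9924 V

-0.9924 V


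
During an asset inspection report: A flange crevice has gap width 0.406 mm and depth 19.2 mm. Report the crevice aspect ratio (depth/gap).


Aspect ratio = depth / gap
Ratio = 19.2 / 0.406 = 47.3

47.3


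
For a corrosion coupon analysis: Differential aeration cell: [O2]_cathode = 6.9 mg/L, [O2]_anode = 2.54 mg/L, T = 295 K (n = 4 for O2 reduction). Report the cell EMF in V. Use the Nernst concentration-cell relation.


Apply the Nernst concentration-cell relation: E = (RT/nF)*ln(C_cathode/C_anode)
RT/nF = 8.314*295/(4*96485) = 0.00635495 V
ln(6.9/2.54) = 0.99936
E = 0.00635495 * 0.99936 = 0.00635 V

0.00635 V


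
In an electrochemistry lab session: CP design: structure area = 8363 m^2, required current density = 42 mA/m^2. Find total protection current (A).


I = area * current density, then convert mA → A (÷1000)
I = 8363 * 42 / 1000 = 351.25 A

351.25 A


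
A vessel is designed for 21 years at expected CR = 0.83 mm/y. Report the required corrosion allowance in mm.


Corrosion allowance = CR × design life
CA = 0.83 * 21 = 17.43 mm

17.43 mm


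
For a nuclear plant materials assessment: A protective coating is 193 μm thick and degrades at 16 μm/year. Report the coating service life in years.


Service life = thickness / degradation rate
Life = 193 / 16 = 12.1 years

12.1 years


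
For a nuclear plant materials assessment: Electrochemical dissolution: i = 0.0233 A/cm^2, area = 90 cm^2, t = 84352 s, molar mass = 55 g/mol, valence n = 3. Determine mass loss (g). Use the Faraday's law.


Apply Faraday's law: m = i*A*t*M / (n*F)
Total charge passed Q = i*A*t = 0.0233*90*84352 = 176886.144 C
m = Q*M/(n*F) = 176886.144*55/(3*96485) = 33.6105 g

33.6105 g


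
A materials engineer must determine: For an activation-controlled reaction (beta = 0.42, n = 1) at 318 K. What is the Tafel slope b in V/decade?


Apply the Tafel slope relation: b = 2.303*R*T/(beta*n*F)
Numerator: 2.303 * 8.314 * 318 = 6088.79
Denominator: 0.42 * 1 * 96485 = 40523.7
b = 6088.79 / 40523.7 = 0.1503 V/decade

0.1503 V/decade


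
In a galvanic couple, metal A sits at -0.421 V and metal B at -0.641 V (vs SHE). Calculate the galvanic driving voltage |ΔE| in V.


Driving voltage is the absolute potential difference.
|ΔE| = |-0.421 − (-0.641)| = 0.22 V

0.22 V


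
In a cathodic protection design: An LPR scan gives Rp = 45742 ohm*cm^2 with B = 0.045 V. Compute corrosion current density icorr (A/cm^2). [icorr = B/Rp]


Apply the Stern-Geary relation: icorr = B / Rp
icorr = 0.045 / 45742 = 9.838×10^-7 A/cm^2

9.838×10^-7 A/cm^2


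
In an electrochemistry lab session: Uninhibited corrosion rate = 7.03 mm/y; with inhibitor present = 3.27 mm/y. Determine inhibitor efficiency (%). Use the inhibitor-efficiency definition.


Apply the inhibitor-efficiency definition: IE = (CR_blank − CR_inh)/CR_blank × 100
IE = (7.03 − 3.27) / 7.03 × 100
IE = 3.76 / 7.03 × 100 = 53.5 %

53.5 %


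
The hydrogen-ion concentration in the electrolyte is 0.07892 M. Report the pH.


pH = −log10[H+]
pH = −log10(0.07892) = 1.1

1.1


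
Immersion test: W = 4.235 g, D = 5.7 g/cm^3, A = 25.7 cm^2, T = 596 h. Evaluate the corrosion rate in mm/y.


Apply the mm/y weight-loss relation: CR = 87600 * W / (D * A * T)
Numerator: 87600 * 4.235 = 370986.0
Denominator: 5.7 * 25.7 * 596 = 87308.04
CR = 370986.0 / 87308.04 = 4.24916 mm/y

4.24916 mm/y


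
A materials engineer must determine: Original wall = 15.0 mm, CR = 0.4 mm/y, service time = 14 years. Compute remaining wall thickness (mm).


Remaining wall = original − CR × time
t = 15.0 − 0.4*14 = 15.0 − 5.6 = 9.4 mm

9.4 mm
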